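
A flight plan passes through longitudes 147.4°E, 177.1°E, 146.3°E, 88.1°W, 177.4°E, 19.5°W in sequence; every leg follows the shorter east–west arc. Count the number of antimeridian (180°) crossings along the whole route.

3

Leg 1: +147.4° → +177.1°, shortest Δλ = 29.7° (east) — does not cross 180°.
Leg 2: +177.1° → +146.3°, shortest Δλ = -30.8° (west) — does not cross 180°.
Leg 3: +146.3° → -88.1°, shortest Δλ = 125.6° (east) — crosses 180°.
Leg 4: -88.1° → +177.4°, shortest Δλ = -94.5° (west) — crosses 180°.
Leg 5: +177.4° → -19.5°, shortest Δλ = 163.1° (east) — crosses 180°.
Total crossings: 3.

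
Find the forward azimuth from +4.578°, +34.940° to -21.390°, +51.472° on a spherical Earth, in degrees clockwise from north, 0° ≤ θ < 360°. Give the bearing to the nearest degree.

149°

Δλ = 51.472 − 34.940 = 16.532°.
θ = atan2( sin Δλ · cos φ₂ , cos φ₁ · sin φ₂ − sin φ₁ · cos φ₂ · cos Δλ )
  = atan2(0.26495, -0.43480) = 148.643° → normalised to [0°, 360°): 148.643°.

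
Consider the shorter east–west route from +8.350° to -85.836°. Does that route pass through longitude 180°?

No

Signed shortest Δλ = ((-85.836 − 8.350 + 180) mod 360) − 180 = -94.186°.
Going west by 94.186° from +8.350° reaches -85.836° without touching 180°.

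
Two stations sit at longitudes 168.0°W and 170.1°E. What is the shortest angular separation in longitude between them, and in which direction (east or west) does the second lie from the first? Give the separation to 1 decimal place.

21.9° west

Raw difference: 170.1 − -168.0 = 338.1°.
Normalise into (−180°, 180°]: 338.1° − 360° = -21.9°.
Negative ⇒ the second point lies to the west; separation 21.9°.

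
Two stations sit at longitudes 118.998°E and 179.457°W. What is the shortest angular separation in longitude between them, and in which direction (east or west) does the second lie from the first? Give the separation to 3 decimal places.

Raw difference: -179.457 − 118.998 = -298.455°.
Normalise into (−180°, 180°]: -298.455° + 360° = 61.545°.
Positive ⇒ the second point lies to the east; separation 61.545°.

61.545° east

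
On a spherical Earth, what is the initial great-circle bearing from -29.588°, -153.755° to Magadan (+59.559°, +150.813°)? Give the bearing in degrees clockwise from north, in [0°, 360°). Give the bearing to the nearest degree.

Δλ = 150.813 − -153.755 = 304.568°; wrapped into (−180°, 180°]: -55.432°.
θ = atan2( sin Δλ · cos φ₂ , cos φ₁ · sin φ₂ − sin φ₁ · cos φ₂ · cos Δλ )
  = atan2(-0.41720, 0.89166) = -25.075° → normalised to [0°, 360°): 334.925°.

335°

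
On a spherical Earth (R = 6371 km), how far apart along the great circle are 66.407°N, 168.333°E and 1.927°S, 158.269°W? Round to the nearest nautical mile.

Δλ = -158.269 − 168.333 = -326.602°; wrapped into (−180°, 180°]: 33.398°.
Δφ = -1.927 − 66.407 = -68.334°.
a = sin²(Δφ/2) + cos φ₁ · cos φ₂ · sin²(Δλ/2) = 0.348430.
c = 2·atan2(√a, √(1−a)) = 1.26281 rad → d = 6371·c ≈ 8045.36 km ≈ 4344.15 nmi.

4344 nmi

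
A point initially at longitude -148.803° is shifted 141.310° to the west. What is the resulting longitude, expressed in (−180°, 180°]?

Start at -148.803°; shift −141.310° → -290.113°.
-290.113° lies outside (−180°, 180°]; add 360° → +69.887°.

+69.887°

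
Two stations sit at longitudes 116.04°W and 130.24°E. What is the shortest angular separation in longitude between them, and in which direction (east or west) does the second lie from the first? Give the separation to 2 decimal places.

Raw difference: 130.24 − -116.04 = 246.28°.
Normalise into (−180°, 180°]: 246.28° − 360° = -113.72°.
Negative ⇒ the second point lies to the west; separation 113.72°.

113.72° west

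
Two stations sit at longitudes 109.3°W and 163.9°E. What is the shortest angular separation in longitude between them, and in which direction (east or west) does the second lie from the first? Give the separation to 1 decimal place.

86.8° west

Raw difference: 163.9 − -109.3 = 273.2°.
Normalise into (−180°, 180°]: 273.2° − 360° = -86.8°.
Negative ⇒ the second point lies to the west; separation 86.8°.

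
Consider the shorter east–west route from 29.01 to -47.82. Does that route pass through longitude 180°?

Signed shortest Δλ = ((-47.82 − 29.01 + 180) mod 360) − 180 = -76.83°.
Going west by 76.83° from +29.01° reaches -47.82° without touching 180°.

No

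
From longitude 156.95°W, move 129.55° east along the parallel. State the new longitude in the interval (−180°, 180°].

Start at -156.95°; shift +129.55° → -27.40°.
-27.40° already lies in (−180°, 180°].

27.40°W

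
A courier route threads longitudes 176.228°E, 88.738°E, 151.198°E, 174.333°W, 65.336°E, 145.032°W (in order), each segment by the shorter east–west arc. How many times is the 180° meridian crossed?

3

Leg 1: +176.228° → +88.738°, shortest Δλ = -87.49° (west) — does not cross 180°.
Leg 2: +88.738° → +151.198°, shortest Δλ = 62.46° (east) — does not cross 180°.
Leg 3: +151.198° → -174.333°, shortest Δλ = 34.469° (east) — crosses 180°.
Leg 4: -174.333° → +65.336°, shortest Δλ = -120.331° (west) — crosses 180°.
Leg 5: +65.336° → -145.032°, shortest Δλ = 149.632° (east) — crosses 180°.
Total crossings: 3.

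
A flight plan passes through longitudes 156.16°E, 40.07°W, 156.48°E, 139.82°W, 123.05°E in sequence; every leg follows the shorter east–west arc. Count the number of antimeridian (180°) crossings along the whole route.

4

Leg 1: +156.16° → -40.07°, shortest Δλ = 163.77° (east) — crosses 180°.
Leg 2: -40.07° → +156.48°, shortest Δλ = -163.45° (west) — crosses 180°.
Leg 3: +156.48° → -139.82°, shortest Δλ = 63.7° (east) — crosses 180°.
Leg 4: -139.82° → +123.05°, shortest Δλ = -97.13° (west) — crosses 180°.
Total crossings: 4.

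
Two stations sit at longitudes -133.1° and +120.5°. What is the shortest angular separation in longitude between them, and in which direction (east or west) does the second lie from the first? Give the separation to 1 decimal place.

Raw difference: 120.5 − -133.1 = 253.6°.
Normalise into (−180°, 180°]: 253.6° − 360° = -106.4°.
Negative ⇒ the second point lies to the west; separation 106.4°.

106.4° west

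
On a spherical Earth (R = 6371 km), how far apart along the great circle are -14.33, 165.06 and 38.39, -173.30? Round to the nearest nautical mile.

Δλ = -173.30 − 165.06 = -338.36°; wrapped into (−180°, 180°]: 21.64°.
Δφ = 38.39 − -14.33 = 52.72°.
a = sin²(Δφ/2) + cos φ₁ · cos φ₂ · sin²(Δλ/2) = 0.223907.
c = 2·atan2(√a, √(1−a)) = 0.98581 rad → d = 6371·c ≈ 6280.61 km ≈ 3391.26 nmi.

3391 nmi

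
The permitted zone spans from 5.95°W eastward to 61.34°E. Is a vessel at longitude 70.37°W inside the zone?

No

Band width going east from -5.95° to +61.34°: ((61.34 − -5.95) mod 360) = 67.29°.
Offset of -70.37° east of the west edge: ((-70.37 − -5.95) mod 360) = 295.58°.
295.58° > 67.29° ⇒ outside.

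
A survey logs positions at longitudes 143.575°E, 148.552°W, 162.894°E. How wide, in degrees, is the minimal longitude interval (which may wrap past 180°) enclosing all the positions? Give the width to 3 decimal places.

Sort the longitudes: -148.552°, +143.575°, +162.894°.
Eastward gaps between consecutive values (wrapping around): 292.127°, 19.319°, 48.554°.
Largest gap = 292.127° ⇒ minimal covering band is its complement: 360° − 292.127° = 67.873°.
Band runs from +143.575° eastward to -148.552°, crossing the antimeridian.

67.873°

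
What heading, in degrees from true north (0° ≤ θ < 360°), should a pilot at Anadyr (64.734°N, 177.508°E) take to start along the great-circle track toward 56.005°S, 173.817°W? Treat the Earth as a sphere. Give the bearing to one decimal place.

174.4°

Δλ = -173.817 − 177.508 = -351.325°; wrapped into (−180°, 180°]: 8.675°.
θ = atan2( sin Δλ · cos φ₂ , cos φ₁ · sin φ₂ − sin φ₁ · cos φ₂ · cos Δλ )
  = atan2(0.08433, -0.85372) = 174.359° → normalised to [0°, 360°): 174.359°.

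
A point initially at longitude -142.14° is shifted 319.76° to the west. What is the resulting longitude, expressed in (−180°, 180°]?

Start at -142.14°; shift −319.76° → -461.90°.
-461.90° lies outside (−180°, 180°]; add 360° → -101.90°.

-101.90°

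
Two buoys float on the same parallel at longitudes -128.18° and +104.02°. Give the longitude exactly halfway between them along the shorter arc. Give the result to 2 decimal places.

+167.92°

Signed shortest Δλ from -128.18° to +104.02° is -127.80°.
Midpoint longitude = -128.18° + (-127.80°)/2 = -128.18° − 63.90° = -192.08°.
Normalise into (−180°, 180°]: +167.92°.
(The naïve average (-128.18 + +104.02)/2 = -12.08° is on the wrong side of the globe.)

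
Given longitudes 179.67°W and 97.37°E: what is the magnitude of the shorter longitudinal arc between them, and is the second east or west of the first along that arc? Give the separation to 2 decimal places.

Raw difference: 97.37 − -179.67 = 277.04°.
Normalise into (−180°, 180°]: 277.04° − 360° = -82.96°.
Negative ⇒ the second point lies to the west; separation 82.96°.

82.96° west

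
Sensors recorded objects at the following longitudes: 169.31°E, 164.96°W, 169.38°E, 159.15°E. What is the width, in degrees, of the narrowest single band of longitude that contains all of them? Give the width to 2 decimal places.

35.89°

Sort the longitudes: -164.96°, +159.15°, +169.31°, +169.38°.
Eastward gaps between consecutive values (wrapping around): 324.11°, 10.16°, 0.07°, 25.66°.
Largest gap = 324.11° ⇒ minimal covering band is its complement: 360° − 324.11° = 35.89°.
Band runs from +159.15° eastward to -164.96°, crossing the antimeridian.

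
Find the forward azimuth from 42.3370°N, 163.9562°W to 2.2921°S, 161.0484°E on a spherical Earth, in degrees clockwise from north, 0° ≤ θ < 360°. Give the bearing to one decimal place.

224.6°

Δλ = 161.0484 − -163.9562 = 325.0046°; wrapped into (−180°, 180°]: -34.9954°.
θ = atan2( sin Δλ · cos φ₂ , cos φ₁ · sin φ₂ − sin φ₁ · cos φ₂ · cos Δλ )
  = atan2(-0.57305, -0.58084) = -135.387° → normalised to [0°, 360°): 224.613°.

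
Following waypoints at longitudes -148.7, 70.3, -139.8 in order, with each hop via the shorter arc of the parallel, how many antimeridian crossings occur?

Leg 1: -148.7° → +70.3°, shortest Δλ = -141.0° (west) — crosses 180°.
Leg 2: +70.3° → -139.8°, shortest Δλ = 149.9° (east) — crosses 180°.
Total crossings: 2.

2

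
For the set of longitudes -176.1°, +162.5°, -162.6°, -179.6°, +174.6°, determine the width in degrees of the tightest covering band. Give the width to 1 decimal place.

Sort the longitudes: -179.6°, -176.1°, -162.6°, +162.5°, +174.6°.
Eastward gaps between consecutive values (wrapping around): 3.5°, 13.5°, 325.1°, 12.1°, 5.8°.
Largest gap = 325.1° ⇒ minimal covering band is its complement: 360° − 325.1° = 34.9°.
Band runs from +162.5° eastward to -162.6°, crossing the antimeridian.

34.9°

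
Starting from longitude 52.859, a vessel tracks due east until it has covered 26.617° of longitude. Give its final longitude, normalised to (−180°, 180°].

+79.476°

Start at +52.859°; shift +26.617° → +79.476°.
+79.476° already lies in (−180°, 180°].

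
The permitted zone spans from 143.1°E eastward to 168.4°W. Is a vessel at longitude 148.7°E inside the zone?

Yes

Band width going east from +143.1° to -168.4°: ((-168.4 − 143.1) mod 360) = 48.5°.
Offset of +148.7° east of the west edge: ((148.7 − 143.1) mod 360) = 5.6°.
5.6° ≤ 48.5° ⇒ inside.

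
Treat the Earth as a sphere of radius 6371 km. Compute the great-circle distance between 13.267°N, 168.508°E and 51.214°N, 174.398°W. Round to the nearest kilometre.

Δλ = -174.398 − 168.508 = -342.906°; wrapped into (−180°, 180°]: 17.094°.
Δφ = 51.214 − 13.267 = 37.947°.
a = sin²(Δφ/2) + cos φ₁ · cos φ₂ · sin²(Δλ/2) = 0.119177.
c = 2·atan2(√a, √(1−a)) = 0.70495 rad → d = 6371·c ≈ 4491.22 km.

4491 km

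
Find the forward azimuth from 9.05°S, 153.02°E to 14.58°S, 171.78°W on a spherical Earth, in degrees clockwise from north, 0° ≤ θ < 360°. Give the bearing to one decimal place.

Δλ = -171.78 − 153.02 = -324.80°; wrapped into (−180°, 180°]: 35.20°.
θ = atan2( sin Δλ · cos φ₂ , cos φ₁ · sin φ₂ − sin φ₁ · cos φ₂ · cos Δλ )
  = atan2(0.55787, -0.12420) = 102.552° → normalised to [0°, 360°): 102.552°.

102.6°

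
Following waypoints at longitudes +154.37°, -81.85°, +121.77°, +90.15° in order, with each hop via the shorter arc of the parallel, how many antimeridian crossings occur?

2

Leg 1: +154.37° → -81.85°, shortest Δλ = 123.78° (east) — crosses 180°.
Leg 2: -81.85° → +121.77°, shortest Δλ = -156.38° (west) — crosses 180°.
Leg 3: +121.77° → +90.15°, shortest Δλ = -31.62° (west) — does not cross 180°.
Total crossings: 2.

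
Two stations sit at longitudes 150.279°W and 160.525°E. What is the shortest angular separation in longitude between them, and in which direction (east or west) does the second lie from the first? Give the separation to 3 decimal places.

Raw difference: 160.525 − -150.279 = 310.804°.
Normalise into (−180°, 180°]: 310.804° − 360° = -49.196°.
Negative ⇒ the second point lies to the west; separation 49.196°.

49.196° west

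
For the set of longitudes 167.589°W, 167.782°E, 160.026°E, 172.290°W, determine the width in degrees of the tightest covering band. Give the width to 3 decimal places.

32.385°

Sort the longitudes: -172.290°, -167.589°, +160.026°, +167.782°.
Eastward gaps between consecutive values (wrapping around): 4.701°, 327.615°, 7.756°, 19.928°.
Largest gap = 327.615° ⇒ minimal covering band is its complement: 360° − 327.615° = 32.385°.
Band runs from +160.026° eastward to -167.589°, crossing the antimeridian.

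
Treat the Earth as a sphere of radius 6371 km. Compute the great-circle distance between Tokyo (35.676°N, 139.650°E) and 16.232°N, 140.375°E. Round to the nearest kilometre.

Δλ = 140.375 − 139.650 = 0.725°.
Δφ = 16.232 − 35.676 = -19.444°.
a = sin²(Δφ/2) + cos φ₁ · cos φ₂ · sin²(Δλ/2) = 0.028548.
c = 2·atan2(√a, √(1−a)) = 0.33955 rad → d = 6371·c ≈ 2163.27 km.

2163 km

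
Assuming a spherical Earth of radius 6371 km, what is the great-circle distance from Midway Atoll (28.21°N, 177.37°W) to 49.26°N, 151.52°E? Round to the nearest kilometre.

3528 km

Δλ = 151.52 − -177.37 = 328.89°; wrapped into (−180°, 180°]: -31.11°.
Δφ = 49.26 − 28.21 = 21.05°.
a = sin²(Δφ/2) + cos φ₁ · cos φ₂ · sin²(Δλ/2) = 0.074723.
c = 2·atan2(√a, √(1−a)) = 0.55376 rad → d = 6371·c ≈ 3528.00 km.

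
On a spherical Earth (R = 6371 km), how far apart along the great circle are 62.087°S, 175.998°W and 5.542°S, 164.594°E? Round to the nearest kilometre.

6488 km

Δλ = 164.594 − -175.998 = 340.592°; wrapped into (−180°, 180°]: -19.408°.
Δφ = -5.542 − -62.087 = 56.545°.
a = sin²(Δφ/2) + cos φ₁ · cos φ₂ · sin²(Δλ/2) = 0.237597.
c = 2·atan2(√a, √(1−a)) = 1.01831 rad → d = 6371·c ≈ 6487.65 km.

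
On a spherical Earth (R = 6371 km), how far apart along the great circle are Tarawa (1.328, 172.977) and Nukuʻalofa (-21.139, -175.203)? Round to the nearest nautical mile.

1517 nmi

Δλ = -175.203 − 172.977 = -348.180°; wrapped into (−180°, 180°]: 11.820°.
Δφ = -21.139 − 1.328 = -22.467°.
a = sin²(Δφ/2) + cos φ₁ · cos φ₂ · sin²(Δλ/2) = 0.047836.
c = 2·atan2(√a, √(1−a)) = 0.44099 rad → d = 6371·c ≈ 2809.57 km ≈ 1517.05 nmi.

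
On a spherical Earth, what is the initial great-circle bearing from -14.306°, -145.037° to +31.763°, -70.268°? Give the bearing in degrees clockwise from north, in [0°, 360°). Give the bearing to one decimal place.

Δλ = -70.268 − -145.037 = 74.769°.
θ = atan2( sin Δλ · cos φ₂ , cos φ₁ · sin φ₂ − sin φ₁ · cos φ₂ · cos Δλ )
  = atan2(0.82037, 0.56528) = 55.431° → normalised to [0°, 360°): 55.431°.

55.4°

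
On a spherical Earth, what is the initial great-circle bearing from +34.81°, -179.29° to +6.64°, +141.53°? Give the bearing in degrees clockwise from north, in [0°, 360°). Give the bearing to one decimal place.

Δλ = 141.53 − -179.29 = 320.82°; wrapped into (−180°, 180°]: -39.18°.
θ = atan2( sin Δλ · cos φ₂ , cos φ₁ · sin φ₂ − sin φ₁ · cos φ₂ · cos Δλ )
  = atan2(-0.62752, -0.34460) = -118.773° → normalised to [0°, 360°): 241.227°.

241.2°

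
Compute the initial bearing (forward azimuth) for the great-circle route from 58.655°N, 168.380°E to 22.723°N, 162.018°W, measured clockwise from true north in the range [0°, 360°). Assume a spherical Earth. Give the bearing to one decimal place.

136.7°

Δλ = -162.018 − 168.380 = -330.398°; wrapped into (−180°, 180°]: 29.602°.
θ = atan2( sin Δλ · cos φ₂ , cos φ₁ · sin φ₂ − sin φ₁ · cos φ₂ · cos Δλ )
  = atan2(0.45563, -0.48400) = 136.730° → normalised to [0°, 360°): 136.730°.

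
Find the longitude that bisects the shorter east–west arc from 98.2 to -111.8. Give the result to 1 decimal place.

+173.2°

Signed shortest Δλ from +98.2° to -111.8° is +150.0°.
Midpoint longitude = +98.2° + (+150.0°)/2 = +98.2° + 75.0° = +173.2°.
(The naïve average (+98.2 + -111.8)/2 = -6.8° is on the wrong side of the globe.)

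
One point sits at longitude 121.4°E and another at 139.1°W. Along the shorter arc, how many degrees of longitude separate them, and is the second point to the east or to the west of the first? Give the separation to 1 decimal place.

99.5° east

Raw difference: -139.1 − 121.4 = -260.5°.
Normalise into (−180°, 180°]: -260.5° + 360° = 99.5°.
Positive ⇒ the second point lies to the east; separation 99.5°.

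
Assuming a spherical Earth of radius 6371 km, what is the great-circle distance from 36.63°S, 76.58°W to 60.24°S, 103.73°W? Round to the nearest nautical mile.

Δλ = -103.73 − -76.58 = -27.15°.
Δφ = -60.24 − -36.63 = -23.61°.
a = sin²(Δφ/2) + cos φ₁ · cos φ₂ · sin²(Δλ/2) = 0.063799.
c = 2·atan2(√a, √(1−a)) = 0.51070 rad → d = 6371·c ≈ 3253.68 km ≈ 1756.85 nmi.

1757 nmi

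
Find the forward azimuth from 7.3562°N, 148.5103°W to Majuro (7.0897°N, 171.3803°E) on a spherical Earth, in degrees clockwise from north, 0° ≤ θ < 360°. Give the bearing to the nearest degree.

272°

Δλ = 171.3803 − -148.5103 = 319.8906°; wrapped into (−180°, 180°]: -40.1094°.
θ = atan2( sin Δλ · cos φ₂ , cos φ₁ · sin φ₂ − sin φ₁ · cos φ₂ · cos Δλ )
  = atan2(-0.63932, 0.02523) = -87.740° → normalised to [0°, 360°): 272.260°.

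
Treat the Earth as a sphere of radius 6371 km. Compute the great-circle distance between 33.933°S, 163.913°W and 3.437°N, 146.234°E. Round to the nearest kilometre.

6668 km

Δλ = 146.234 − -163.913 = 310.147°; wrapped into (−180°, 180°]: -49.853°.
Δφ = 3.437 − -33.933 = 37.370°.
a = sin²(Δφ/2) + cos φ₁ · cos φ₂ · sin²(Δλ/2) = 0.249742.
c = 2·atan2(√a, √(1−a)) = 1.04660 rad → d = 6371·c ≈ 6667.90 km.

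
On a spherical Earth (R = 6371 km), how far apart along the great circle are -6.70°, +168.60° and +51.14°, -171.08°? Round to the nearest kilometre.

6719 km

Δλ = -171.08 − 168.60 = -339.68°; wrapped into (−180°, 180°]: 20.32°.
Δφ = 51.14 − -6.70 = 57.84°.
a = sin²(Δφ/2) + cos φ₁ · cos φ₂ · sin²(Δλ/2) = 0.253247.
c = 2·atan2(√a, √(1−a)) = 1.05468 rad → d = 6371·c ≈ 6719.36 km.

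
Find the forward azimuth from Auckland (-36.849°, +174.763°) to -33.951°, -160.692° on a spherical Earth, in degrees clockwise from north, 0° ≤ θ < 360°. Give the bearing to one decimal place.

Δλ = -160.692 − 174.763 = -335.455°; wrapped into (−180°, 180°]: 24.545°.
θ = atan2( sin Δλ · cos φ₂ , cos φ₁ · sin φ₂ − sin φ₁ · cos φ₂ · cos Δλ )
  = atan2(0.34459, 0.00560) = 89.068° → normalised to [0°, 360°): 89.068°.

89.1°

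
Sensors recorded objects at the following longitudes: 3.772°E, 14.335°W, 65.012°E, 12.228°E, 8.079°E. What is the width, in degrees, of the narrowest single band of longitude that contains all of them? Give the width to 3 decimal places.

79.347°

Sort the longitudes: -14.335°, +3.772°, +8.079°, +12.228°, +65.012°.
Eastward gaps between consecutive values (wrapping around): 18.107°, 4.307°, 4.149°, 52.784°, 280.653°.
Largest gap = 280.653° ⇒ minimal covering band is its complement: 360° − 280.653° = 79.347°.
Band runs from -14.335° eastward to +65.012°.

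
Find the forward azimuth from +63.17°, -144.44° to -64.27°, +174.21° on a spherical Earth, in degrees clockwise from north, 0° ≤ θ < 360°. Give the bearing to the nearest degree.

202°

Δλ = 174.21 − -144.44 = 318.65°; wrapped into (−180°, 180°]: -41.35°.
θ = atan2( sin Δλ · cos φ₂ , cos φ₁ · sin φ₂ − sin φ₁ · cos φ₂ · cos Δλ )
  = atan2(-0.28681, -0.69741) = -157.645° → normalised to [0°, 360°): 202.355°.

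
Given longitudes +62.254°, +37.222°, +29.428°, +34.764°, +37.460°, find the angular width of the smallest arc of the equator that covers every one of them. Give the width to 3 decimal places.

Sort the longitudes: +29.428°, +34.764°, +37.222°, +37.460°, +62.254°.
Eastward gaps between consecutive values (wrapping around): 5.336°, 2.458°, 0.238°, 24.794°, 327.174°.
Largest gap = 327.174° ⇒ minimal covering band is its complement: 360° − 327.174° = 32.826°.
Band runs from +29.428° eastward to +62.254°.

32.826°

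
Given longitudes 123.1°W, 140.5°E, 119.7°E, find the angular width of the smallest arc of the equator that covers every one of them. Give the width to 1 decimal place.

117.2°

Sort the longitudes: -123.1°, +119.7°, +140.5°.
Eastward gaps between consecutive values (wrapping around): 242.8°, 20.8°, 96.4°.
Largest gap = 242.8° ⇒ minimal covering band is its complement: 360° − 242.8° = 117.2°.
Band runs from +119.7° eastward to -123.1°, crossing the antimeridian.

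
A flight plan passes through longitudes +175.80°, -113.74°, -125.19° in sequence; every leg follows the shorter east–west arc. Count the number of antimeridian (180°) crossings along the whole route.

1

Leg 1: +175.80° → -113.74°, shortest Δλ = 70.46° (east) — crosses 180°.
Leg 2: -113.74° → -125.19°, shortest Δλ = -11.45° (west) — does not cross 180°.
Total crossings: 1.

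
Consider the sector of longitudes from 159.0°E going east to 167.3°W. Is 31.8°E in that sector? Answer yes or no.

No

Band width going east from +159.0° to -167.3°: ((-167.3 − 159.0) mod 360) = 33.7°.
Offset of +31.8° east of the west edge: ((31.8 − 159.0) mod 360) = 232.8°.
232.8° > 33.7° ⇒ outside.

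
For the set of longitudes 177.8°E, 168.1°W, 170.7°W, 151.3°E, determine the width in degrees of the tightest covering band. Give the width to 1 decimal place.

Sort the longitudes: -170.7°, -168.1°, +151.3°, +177.8°.
Eastward gaps between consecutive values (wrapping around): 2.6°, 319.4°, 26.5°, 11.5°.
Largest gap = 319.4° ⇒ minimal covering band is its complement: 360° − 319.4° = 40.6°.
Band runs from +151.3° eastward to -168.1°, crossing the antimeridian.

40.6°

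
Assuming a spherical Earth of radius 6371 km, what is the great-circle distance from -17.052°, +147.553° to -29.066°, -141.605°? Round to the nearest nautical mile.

3925 nmi

Δλ = -141.605 − 147.553 = -289.158°; wrapped into (−180°, 180°]: 70.842°.
Δφ = -29.066 − -17.052 = -12.014°.
a = sin²(Δφ/2) + cos φ₁ · cos φ₂ · sin²(Δλ/2) = 0.291653.
c = 2·atan2(√a, √(1−a)) = 1.14099 rad → d = 6371·c ≈ 7269.25 km ≈ 3925.08 nmi.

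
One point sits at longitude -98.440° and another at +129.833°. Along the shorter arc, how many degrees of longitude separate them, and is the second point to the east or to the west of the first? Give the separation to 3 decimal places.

Raw difference: 129.833 − -98.440 = 228.273°.
Normalise into (−180°, 180°]: 228.273° − 360° = -131.727°.
Negative ⇒ the second point lies to the west; separation 131.727°.

131.727° west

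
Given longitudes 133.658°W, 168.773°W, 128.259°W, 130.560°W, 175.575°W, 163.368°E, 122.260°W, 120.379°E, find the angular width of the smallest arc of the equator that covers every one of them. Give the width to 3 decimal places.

117.361°

Sort the longitudes: -175.575°, -168.773°, -133.658°, -130.560°, -128.259°, -122.260°, +120.379°, +163.368°.
Eastward gaps between consecutive values (wrapping around): 6.802°, 35.115°, 3.098°, 2.301°, 5.999°, 242.639°, 42.989°, 21.057°.
Largest gap = 242.639° ⇒ minimal covering band is its complement: 360° − 242.639° = 117.361°.
Band runs from +120.379° eastward to -122.260°, crossing the antimeridian.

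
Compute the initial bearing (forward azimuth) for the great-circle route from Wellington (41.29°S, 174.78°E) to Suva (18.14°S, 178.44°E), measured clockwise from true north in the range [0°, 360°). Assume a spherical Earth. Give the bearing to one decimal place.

Δλ = 178.44 − 174.78 = 3.66°.
θ = atan2( sin Δλ · cos φ₂ , cos φ₁ · sin φ₂ − sin φ₁ · cos φ₂ · cos Δλ )
  = atan2(0.06066, 0.39186) = 8.800° → normalised to [0°, 360°): 8.800°.

8.8°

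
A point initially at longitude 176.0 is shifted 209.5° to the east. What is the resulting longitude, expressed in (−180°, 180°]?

Start at +176.0°; shift +209.5° → +385.5°.
+385.5° lies outside (−180°, 180°]; subtract 360° → +25.5°.

+25.5°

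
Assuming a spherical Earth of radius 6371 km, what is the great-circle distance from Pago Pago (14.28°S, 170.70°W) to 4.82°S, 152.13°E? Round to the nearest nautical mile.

2269 nmi

Δλ = 152.13 − -170.70 = 322.83°; wrapped into (−180°, 180°]: -37.17°.
Δφ = -4.82 − -14.28 = 9.46°.
a = sin²(Δφ/2) + cos φ₁ · cos φ₂ · sin²(Δλ/2) = 0.104890.
c = 2·atan2(√a, √(1−a)) = 0.65963 rad → d = 6371·c ≈ 4202.49 km ≈ 2269.16 nmi.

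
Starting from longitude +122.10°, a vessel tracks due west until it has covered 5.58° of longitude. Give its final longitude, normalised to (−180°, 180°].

Start at +122.10°; shift −5.58° → +116.52°.
+116.52° already lies in (−180°, 180°].

+116.52°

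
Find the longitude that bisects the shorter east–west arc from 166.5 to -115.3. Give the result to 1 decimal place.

-154.4°

Signed shortest Δλ from +166.5° to -115.3° is +78.2°.
Midpoint longitude = +166.5° + (+78.2°)/2 = +166.5° + 39.1° = +205.6°.
Normalise into (−180°, 180°]: -154.4°.
(The naïve average (+166.5 + -115.3)/2 = 25.6° is on the wrong side of the globe.)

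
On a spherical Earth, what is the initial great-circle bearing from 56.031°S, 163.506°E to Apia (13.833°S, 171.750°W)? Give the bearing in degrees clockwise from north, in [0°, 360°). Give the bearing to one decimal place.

Δλ = -171.750 − 163.506 = -335.256°; wrapped into (−180°, 180°]: 24.744°.
θ = atan2( sin Δλ · cos φ₂ , cos φ₁ · sin φ₂ − sin φ₁ · cos φ₂ · cos Δλ )
  = atan2(0.40642, 0.59776) = 34.212° → normalised to [0°, 360°): 34.212°.

34.2°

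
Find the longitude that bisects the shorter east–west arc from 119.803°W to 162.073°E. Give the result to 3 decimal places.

158.865°W

Signed shortest Δλ from -119.803° to +162.073° is -78.124°.
Midpoint longitude = -119.803° + (-78.124°)/2 = -119.803° − 39.062° = -158.865°.
(The naïve average (-119.803 + +162.073)/2 = 21.135° is on the wrong side of the globe.)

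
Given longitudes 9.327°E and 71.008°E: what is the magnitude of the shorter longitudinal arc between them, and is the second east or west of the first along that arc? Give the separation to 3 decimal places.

Raw difference: 71.008 − 9.327 = 61.681°.
Normalise into (−180°, 180°]: 61.681° stays 61.681°.
Positive ⇒ the second point lies to the east; separation 61.681°.

61.681° east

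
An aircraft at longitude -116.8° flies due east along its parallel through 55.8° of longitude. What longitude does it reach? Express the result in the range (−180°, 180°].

-61.0°

Start at -116.8°; shift +55.8° → -61.0°.
-61.0° already lies in (−180°, 180°].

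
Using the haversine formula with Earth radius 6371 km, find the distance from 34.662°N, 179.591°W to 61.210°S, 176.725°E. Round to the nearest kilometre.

10666 km

Δλ = 176.725 − -179.591 = 356.316°; wrapped into (−180°, 180°]: -3.684°.
Δφ = -61.210 − 34.662 = -95.872°.
a = sin²(Δφ/2) + cos φ₁ · cos φ₂ · sin²(Δλ/2) = 0.551562.
c = 2·atan2(√a, √(1−a)) = 1.67410 rad → d = 6371·c ≈ 10665.72 km.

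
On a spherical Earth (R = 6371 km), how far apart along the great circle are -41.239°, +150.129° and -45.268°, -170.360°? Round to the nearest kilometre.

3199 km

Δλ = -170.360 − 150.129 = -320.489°; wrapped into (−180°, 180°]: 39.511°.
Δφ = -45.268 − -41.239 = -4.029°.
a = sin²(Δφ/2) + cos φ₁ · cos φ₂ · sin²(Δλ/2) = 0.061699.
c = 2·atan2(√a, √(1−a)) = 0.50204 rad → d = 6371·c ≈ 3198.51 km.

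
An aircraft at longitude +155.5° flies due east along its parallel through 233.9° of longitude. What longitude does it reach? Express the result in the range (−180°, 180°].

+29.4°

Start at +155.5°; shift +233.9° → +389.4°.
+389.4° lies outside (−180°, 180°]; subtract 360° → +29.4°.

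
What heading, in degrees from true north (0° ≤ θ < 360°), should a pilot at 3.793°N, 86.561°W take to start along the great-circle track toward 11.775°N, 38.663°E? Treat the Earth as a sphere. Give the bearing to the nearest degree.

Δλ = 38.663 − -86.561 = 125.224°.
θ = atan2( sin Δλ · cos φ₂ , cos φ₁ · sin φ₂ − sin φ₁ · cos φ₂ · cos Δλ )
  = atan2(0.79971, 0.24097) = 73.231° → normalised to [0°, 360°): 73.231°.

73°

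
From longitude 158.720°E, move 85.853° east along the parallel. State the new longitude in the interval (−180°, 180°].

Start at +158.720°; shift +85.853° → +244.573°.
+244.573° lies outside (−180°, 180°]; subtract 360° → -115.427°.

115.427°W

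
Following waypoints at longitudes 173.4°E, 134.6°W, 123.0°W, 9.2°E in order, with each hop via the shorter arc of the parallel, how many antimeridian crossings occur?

1

Leg 1: +173.4° → -134.6°, shortest Δλ = 52.0° (east) — crosses 180°.
Leg 2: -134.6° → -123.0°, shortest Δλ = 11.6° (east) — does not cross 180°.
Leg 3: -123.0° → +9.2°, shortest Δλ = 132.2° (east) — does not cross 180°.
Total crossings: 1.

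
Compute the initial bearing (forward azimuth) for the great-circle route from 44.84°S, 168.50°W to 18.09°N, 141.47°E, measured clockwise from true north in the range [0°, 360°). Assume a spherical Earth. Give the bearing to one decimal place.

311.8°

Δλ = 141.47 − -168.50 = 309.97°; wrapped into (−180°, 180°]: -50.03°.
θ = atan2( sin Δλ · cos φ₂ , cos φ₁ · sin φ₂ − sin φ₁ · cos φ₂ · cos Δλ )
  = atan2(-0.72850, 0.65075) = -48.226° → normalised to [0°, 360°): 311.774°.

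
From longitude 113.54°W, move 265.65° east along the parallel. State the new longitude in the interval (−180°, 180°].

Start at -113.54°; shift +265.65° → +152.11°.
+152.11° already lies in (−180°, 180°].

152.11°E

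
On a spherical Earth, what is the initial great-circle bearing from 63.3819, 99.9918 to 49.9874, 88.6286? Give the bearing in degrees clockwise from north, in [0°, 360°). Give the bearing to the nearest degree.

Δλ = 88.6286 − 99.9918 = -11.3632°.
θ = atan2( sin Δλ · cos φ₂ , cos φ₁ · sin φ₂ − sin φ₁ · cos φ₂ · cos Δλ )
  = atan2(-0.12668, -0.22039) = -150.109° → normalised to [0°, 360°): 209.891°.

210°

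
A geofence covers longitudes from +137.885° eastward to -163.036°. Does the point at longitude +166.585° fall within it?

Band width going east from +137.885° to -163.036°: ((-163.036 − 137.885) mod 360) = 59.079°.
Offset of +166.585° east of the west edge: ((166.585 − 137.885) mod 360) = 28.700°.
28.700° ≤ 59.079° ⇒ inside.

Yes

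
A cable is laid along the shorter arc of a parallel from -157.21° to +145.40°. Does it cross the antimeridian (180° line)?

Yes

Naïve |145.40 − -157.21| = 302.61° > 180°, so the shorter arc goes the other way round — across 180°.
Signed shortest Δλ = ((145.40 − -157.21 + 180) mod 360) − 180 = -57.39°.
Going west by 57.39° from -157.21° passes through 180° before reaching +145.40°.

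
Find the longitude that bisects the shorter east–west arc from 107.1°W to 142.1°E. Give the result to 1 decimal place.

Signed shortest Δλ from -107.1° to +142.1° is -110.8°.
Midpoint longitude = -107.1° + (-110.8°)/2 = -107.1° − 55.4° = -162.5°.
(The naïve average (-107.1 + +142.1)/2 = 17.5° is on the wrong side of the globe.)

162.5°W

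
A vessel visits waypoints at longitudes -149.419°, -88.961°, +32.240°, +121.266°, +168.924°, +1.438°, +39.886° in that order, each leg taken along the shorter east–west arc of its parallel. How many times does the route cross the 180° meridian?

0

Leg 1: -149.419° → -88.961°, shortest Δλ = 60.458° (east) — does not cross 180°.
Leg 2: -88.961° → +32.240°, shortest Δλ = 121.201° (east) — does not cross 180°.
Leg 3: +32.240° → +121.266°, shortest Δλ = 89.026° (east) — does not cross 180°.
Leg 4: +121.266° → +168.924°, shortest Δλ = 47.658° (east) — does not cross 180°.
Leg 5: +168.924° → +1.438°, shortest Δλ = -167.486° (west) — does not cross 180°.
Leg 6: +1.438° → +39.886°, shortest Δλ = 38.448° (east) — does not cross 180°.
Total crossings: 0.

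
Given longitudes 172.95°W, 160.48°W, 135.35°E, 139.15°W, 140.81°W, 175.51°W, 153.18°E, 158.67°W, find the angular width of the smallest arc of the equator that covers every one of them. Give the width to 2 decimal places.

85.50°

Sort the longitudes: -175.51°, -172.95°, -160.48°, -158.67°, -140.81°, -139.15°, +135.35°, +153.18°.
Eastward gaps between consecutive values (wrapping around): 2.56°, 12.47°, 1.81°, 17.86°, 1.66°, 274.50°, 17.83°, 31.31°.
Largest gap = 274.50° ⇒ minimal covering band is its complement: 360° − 274.50° = 85.50°.
Band runs from +135.35° eastward to -139.15°, crossing the antimeridian.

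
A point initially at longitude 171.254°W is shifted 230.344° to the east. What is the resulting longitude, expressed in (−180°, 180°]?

Start at -171.254°; shift +230.344° → +59.090°.
+59.090° already lies in (−180°, 180°].

59.090°E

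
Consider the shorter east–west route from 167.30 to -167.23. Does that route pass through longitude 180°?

Yes

Naïve |-167.23 − 167.30| = 334.53° > 180°, so the shorter arc goes the other way round — across 180°.
Signed shortest Δλ = ((-167.23 − 167.30 + 180) mod 360) − 180 = 25.47°.
Going east by 25.47° from +167.30° passes through 180° before reaching -167.23°.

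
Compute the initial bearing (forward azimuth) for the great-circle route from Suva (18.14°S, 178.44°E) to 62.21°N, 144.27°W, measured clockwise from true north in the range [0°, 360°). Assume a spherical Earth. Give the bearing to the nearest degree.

Δλ = -144.27 − 178.44 = -322.71°; wrapped into (−180°, 180°]: 37.29°.
θ = atan2( sin Δλ · cos φ₂ , cos φ₁ · sin φ₂ − sin φ₁ · cos φ₂ · cos Δλ )
  = atan2(0.28247, 0.95618) = 16.458° → normalised to [0°, 360°): 16.458°.

16°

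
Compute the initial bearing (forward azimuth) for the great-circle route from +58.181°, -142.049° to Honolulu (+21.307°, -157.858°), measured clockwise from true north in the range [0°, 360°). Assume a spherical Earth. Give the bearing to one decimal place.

Δλ = -157.858 − -142.049 = -15.809°.
θ = atan2( sin Δλ · cos φ₂ , cos φ₁ · sin φ₂ − sin φ₁ · cos φ₂ · cos Δλ )
  = atan2(-0.25381, -0.57011) = -156.002° → normalised to [0°, 360°): 203.998°.

204.0°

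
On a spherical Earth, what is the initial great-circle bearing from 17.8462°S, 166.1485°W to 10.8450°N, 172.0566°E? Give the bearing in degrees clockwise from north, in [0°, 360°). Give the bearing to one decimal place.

Δλ = 172.0566 − -166.1485 = 338.2051°; wrapped into (−180°, 180°]: -21.7949°.
θ = atan2( sin Δλ · cos φ₂ , cos φ₁ · sin φ₂ − sin φ₁ · cos φ₂ · cos Δλ )
  = atan2(-0.36465, 0.45857) = -38.491° → normalised to [0°, 360°): 321.509°.

321.5°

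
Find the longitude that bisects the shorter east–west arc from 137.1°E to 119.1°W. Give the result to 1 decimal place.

Signed shortest Δλ from +137.1° to -119.1° is +103.8°.
Midpoint longitude = +137.1° + (+103.8°)/2 = +137.1° + 51.9° = +189.0°.
Normalise into (−180°, 180°]: -171.0°.
(The naïve average (+137.1 + -119.1)/2 = 9.0° is on the wrong side of the globe.)

171.0°W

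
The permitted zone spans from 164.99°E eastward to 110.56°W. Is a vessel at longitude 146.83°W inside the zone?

Yes

Band width going east from +164.99° to -110.56°: ((-110.56 − 164.99) mod 360) = 84.45°.
Offset of -146.83° east of the west edge: ((-146.83 − 164.99) mod 360) = 48.18°.
48.18° ≤ 84.45° ⇒ inside.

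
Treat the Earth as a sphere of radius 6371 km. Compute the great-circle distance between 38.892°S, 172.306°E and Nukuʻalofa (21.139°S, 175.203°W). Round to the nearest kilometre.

2306 km

Δλ = -175.203 − 172.306 = -347.509°; wrapped into (−180°, 180°]: 12.491°.
Δφ = -21.139 − -38.892 = 17.753°.
a = sin²(Δφ/2) + cos φ₁ · cos φ₂ · sin²(Δλ/2) = 0.032402.
c = 2·atan2(√a, √(1−a)) = 0.36198 rad → d = 6371·c ≈ 2306.19 km.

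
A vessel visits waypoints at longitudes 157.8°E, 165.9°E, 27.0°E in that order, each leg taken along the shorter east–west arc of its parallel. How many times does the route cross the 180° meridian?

0

Leg 1: +157.8° → +165.9°, shortest Δλ = 8.1° (east) — does not cross 180°.
Leg 2: +165.9° → +27.0°, shortest Δλ = -138.9° (west) — does not cross 180°.
Total crossings: 0.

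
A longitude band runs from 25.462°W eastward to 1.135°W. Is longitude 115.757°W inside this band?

Band width going east from -25.462° to -1.135°: ((-1.135 − -25.462) mod 360) = 24.327°.
Offset of -115.757° east of the west edge: ((-115.757 − -25.462) mod 360) = 269.705°.
269.705° > 24.327° ⇒ outside.

No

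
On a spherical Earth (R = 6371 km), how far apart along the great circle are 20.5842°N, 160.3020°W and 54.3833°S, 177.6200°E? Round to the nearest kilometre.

Δλ = 177.6200 − -160.3020 = 337.9220°; wrapped into (−180°, 180°]: -22.0780°.
Δφ = -54.3833 − 20.5842 = -74.9675°.
a = sin²(Δφ/2) + cos φ₁ · cos φ₂ · sin²(Δλ/2) = 0.390305.
c = 2·atan2(√a, √(1−a)) = 1.34961 rad → d = 6371·c ≈ 8598.34 km.

8598 km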